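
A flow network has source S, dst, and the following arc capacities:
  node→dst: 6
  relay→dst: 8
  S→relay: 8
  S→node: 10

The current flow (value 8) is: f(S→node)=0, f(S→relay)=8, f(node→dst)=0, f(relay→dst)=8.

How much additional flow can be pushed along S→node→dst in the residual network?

Residual capacities along the path: S→node: 10, node→dst: 6.
Minimum is 6.

6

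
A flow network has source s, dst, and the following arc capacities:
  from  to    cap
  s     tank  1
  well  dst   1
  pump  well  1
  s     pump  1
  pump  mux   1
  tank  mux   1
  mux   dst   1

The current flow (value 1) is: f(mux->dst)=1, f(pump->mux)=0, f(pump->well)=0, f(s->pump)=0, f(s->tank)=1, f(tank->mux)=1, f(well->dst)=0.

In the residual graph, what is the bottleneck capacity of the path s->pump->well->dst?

Residual capacities along the path: s->pump: 1, pump->well: 1, well->dst: 1.
Minimum is 1.

1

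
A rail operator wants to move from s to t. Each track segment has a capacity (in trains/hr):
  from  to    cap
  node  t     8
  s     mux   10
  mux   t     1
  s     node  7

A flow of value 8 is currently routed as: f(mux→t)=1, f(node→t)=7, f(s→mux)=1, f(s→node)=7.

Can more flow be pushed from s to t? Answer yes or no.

No

Residual reachable from s: {mux, s}; t is not reachable.
Saturated cut: s→node, mux→t with total capacity 8 = current flow value. Flow is maximum.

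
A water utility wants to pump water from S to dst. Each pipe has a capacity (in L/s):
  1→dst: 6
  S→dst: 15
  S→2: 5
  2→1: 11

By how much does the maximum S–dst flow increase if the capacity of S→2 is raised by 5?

1

Original max flow = 20.
After raising cap(S→2), augmenting paths through that edge carry 1 more unit.
New max flow = 21. Increase = 1.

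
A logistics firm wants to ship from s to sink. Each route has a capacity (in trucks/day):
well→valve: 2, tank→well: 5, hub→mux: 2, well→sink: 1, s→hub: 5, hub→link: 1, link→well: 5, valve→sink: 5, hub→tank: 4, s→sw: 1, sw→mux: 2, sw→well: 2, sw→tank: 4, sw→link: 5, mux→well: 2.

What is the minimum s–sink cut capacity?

3

Max flow = 3 (via 2 augmenting paths).
In the residual at optimum, the set reachable from s is {hub, link, mux, s, sw, tank, well}.
Cut edges: well→valve (cap 2), well→sink (cap 1). Sum = 3.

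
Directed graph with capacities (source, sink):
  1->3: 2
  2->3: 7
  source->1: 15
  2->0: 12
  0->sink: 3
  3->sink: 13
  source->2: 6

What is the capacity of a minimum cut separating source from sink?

Max flow = 8 (via 2 augmenting paths).
In the residual at optimum, the set reachable from source is {1, source}.
Cut edges: source->2 (cap 6), 1->3 (cap 2). Sum = 8.

8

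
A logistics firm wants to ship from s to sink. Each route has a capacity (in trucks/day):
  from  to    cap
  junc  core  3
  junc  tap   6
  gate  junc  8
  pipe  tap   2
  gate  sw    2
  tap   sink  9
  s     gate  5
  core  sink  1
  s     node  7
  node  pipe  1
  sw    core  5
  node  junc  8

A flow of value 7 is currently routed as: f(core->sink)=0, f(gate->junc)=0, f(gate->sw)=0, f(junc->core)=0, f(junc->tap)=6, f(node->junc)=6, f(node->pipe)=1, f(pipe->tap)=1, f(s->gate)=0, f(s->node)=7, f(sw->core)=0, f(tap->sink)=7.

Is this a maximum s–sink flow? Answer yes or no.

Residual path s->gate->junc->core->sink has bottleneck 1 > 0.
Pushing 1 along it raises the flow to 8, so the given flow is not maximum.

No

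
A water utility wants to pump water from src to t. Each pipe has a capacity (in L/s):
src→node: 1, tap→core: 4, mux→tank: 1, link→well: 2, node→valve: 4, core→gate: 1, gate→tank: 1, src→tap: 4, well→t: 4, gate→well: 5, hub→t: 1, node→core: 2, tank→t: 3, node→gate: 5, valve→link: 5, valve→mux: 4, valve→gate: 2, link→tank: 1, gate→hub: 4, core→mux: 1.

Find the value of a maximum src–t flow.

Augment src→node→gate→well→t: bottleneck 1. Total 1.
Augment src→tap→core→gate→well→t: bottleneck 1. Total 2.
Augment src→tap→core→mux→tank→t: bottleneck 1. Total 3.
No augmenting path remains in the residual graph.

3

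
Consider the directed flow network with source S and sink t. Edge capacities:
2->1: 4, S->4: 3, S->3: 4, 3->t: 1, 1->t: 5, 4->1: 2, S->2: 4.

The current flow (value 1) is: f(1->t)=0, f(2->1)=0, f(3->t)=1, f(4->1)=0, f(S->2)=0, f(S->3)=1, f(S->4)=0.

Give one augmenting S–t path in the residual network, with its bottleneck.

Residual along S->2->1->t: S->2: 4, 2->1: 4, 1->t: 5.
Bottleneck = min = 4.

S->2->1->t, bottleneck 4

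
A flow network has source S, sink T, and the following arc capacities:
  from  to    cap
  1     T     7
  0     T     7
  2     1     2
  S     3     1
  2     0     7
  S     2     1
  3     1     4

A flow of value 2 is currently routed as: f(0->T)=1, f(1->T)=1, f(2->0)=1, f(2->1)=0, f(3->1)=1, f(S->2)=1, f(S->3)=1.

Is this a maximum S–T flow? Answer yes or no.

Residual reachable from S: {S}; T is not reachable.
Saturated cut: S->2, S->3 with total capacity 2 = current flow value. Flow is maximum.

Yes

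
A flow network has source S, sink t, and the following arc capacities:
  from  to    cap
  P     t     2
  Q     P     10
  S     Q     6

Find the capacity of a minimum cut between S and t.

Max flow = 2 (via 1 augmenting path).
In the residual at optimum, the set reachable from S is {P, Q, S}.
Cut edges: P->t (cap 2). Sum = 2.

2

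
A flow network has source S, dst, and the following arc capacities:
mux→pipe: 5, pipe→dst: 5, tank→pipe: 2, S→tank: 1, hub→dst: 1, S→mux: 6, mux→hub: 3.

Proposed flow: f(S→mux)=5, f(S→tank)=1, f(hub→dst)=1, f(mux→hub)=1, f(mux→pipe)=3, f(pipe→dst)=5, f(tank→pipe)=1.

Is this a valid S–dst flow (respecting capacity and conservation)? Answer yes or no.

No

Conservation fails at mux: inflow 5 ≠ outflow 4.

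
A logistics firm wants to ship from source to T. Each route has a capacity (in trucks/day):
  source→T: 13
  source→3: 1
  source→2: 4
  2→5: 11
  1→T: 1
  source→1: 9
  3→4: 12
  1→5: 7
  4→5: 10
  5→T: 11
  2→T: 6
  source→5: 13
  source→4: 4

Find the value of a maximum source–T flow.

Augment source→T: bottleneck 13. Total 13.
Augment source→2→T: bottleneck 4. Total 17.
Augment source→1→T: bottleneck 1. Total 18.
Augment source→5→T: bottleneck 11. Total 29.
No augmenting path remains in the residual graph.

29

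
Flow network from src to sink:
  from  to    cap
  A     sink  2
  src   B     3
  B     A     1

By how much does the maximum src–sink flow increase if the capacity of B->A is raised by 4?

1

Original max flow = 1.
After raising cap(B->A), augmenting paths through that edge carry 1 more unit.
New max flow = 2. Increase = 1.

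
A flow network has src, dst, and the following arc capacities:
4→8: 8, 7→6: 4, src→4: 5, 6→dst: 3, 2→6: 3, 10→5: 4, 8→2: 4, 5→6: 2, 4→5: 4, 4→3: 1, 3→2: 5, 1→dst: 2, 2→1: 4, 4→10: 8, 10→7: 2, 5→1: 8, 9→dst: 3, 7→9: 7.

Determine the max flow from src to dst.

Augment src→4→5→1→dst: bottleneck 2. Total 2.
Augment src→4→5→6→dst: bottleneck 2. Total 4.
Augment src→4→3→2→6→dst: bottleneck 1. Total 5.
No augmenting path remains in the residual graph.

5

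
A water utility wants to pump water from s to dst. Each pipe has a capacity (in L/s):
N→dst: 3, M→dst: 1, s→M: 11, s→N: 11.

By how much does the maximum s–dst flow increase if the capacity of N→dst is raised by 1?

1

Original max flow = 4.
After raising cap(N→dst), augmenting paths through that edge carry 1 more unit.
New max flow = 5. Increase = 1.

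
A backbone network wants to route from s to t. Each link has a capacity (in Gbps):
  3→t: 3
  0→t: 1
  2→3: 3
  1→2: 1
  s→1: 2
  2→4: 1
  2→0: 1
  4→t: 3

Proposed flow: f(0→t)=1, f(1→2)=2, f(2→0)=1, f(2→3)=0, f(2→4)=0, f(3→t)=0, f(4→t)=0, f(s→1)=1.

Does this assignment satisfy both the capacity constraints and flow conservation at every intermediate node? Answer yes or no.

Capacity violated on 1→2: flow 2 > capacity 1.

No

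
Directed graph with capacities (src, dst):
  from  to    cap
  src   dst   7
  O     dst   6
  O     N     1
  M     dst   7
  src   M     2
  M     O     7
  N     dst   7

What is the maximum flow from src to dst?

9

Augment src→dst: bottleneck 7. Total 7.
Augment src→M→dst: bottleneck 2. Total 9.
No augmenting path remains in the residual graph.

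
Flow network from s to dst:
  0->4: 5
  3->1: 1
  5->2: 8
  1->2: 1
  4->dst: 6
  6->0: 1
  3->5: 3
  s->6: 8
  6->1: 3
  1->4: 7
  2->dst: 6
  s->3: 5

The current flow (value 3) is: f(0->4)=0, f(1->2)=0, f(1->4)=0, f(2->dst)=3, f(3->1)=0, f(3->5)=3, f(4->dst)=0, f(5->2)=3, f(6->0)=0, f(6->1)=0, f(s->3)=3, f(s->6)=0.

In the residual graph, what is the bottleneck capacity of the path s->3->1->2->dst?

1

Residual capacities along the path: s->3: 2, 3->1: 1, 1->2: 1, 2->dst: 3.
Minimum is 1.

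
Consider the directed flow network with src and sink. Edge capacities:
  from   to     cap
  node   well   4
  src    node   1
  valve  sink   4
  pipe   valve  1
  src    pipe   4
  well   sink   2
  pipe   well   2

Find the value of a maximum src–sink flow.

Augment src→node→well→sink: bottleneck 1. Total 1.
Augment src→pipe→well→sink: bottleneck 1. Total 2.
Augment src→pipe→valve→sink: bottleneck 1. Total 3.
No augmenting path remains in the residual graph.

3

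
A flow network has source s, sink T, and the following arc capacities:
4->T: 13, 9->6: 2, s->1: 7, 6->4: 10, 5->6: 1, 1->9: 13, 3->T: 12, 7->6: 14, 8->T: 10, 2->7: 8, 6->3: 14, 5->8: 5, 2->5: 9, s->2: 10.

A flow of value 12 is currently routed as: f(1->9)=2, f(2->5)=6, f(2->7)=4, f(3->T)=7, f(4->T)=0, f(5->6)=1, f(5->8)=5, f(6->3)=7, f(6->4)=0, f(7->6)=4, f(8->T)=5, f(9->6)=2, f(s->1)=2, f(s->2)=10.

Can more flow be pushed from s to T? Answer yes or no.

No

Residual reachable from s: {1, 9, s}; T is not reachable.
Saturated cut: s->2, 9->6 with total capacity 12 = current flow value. Flow is maximum.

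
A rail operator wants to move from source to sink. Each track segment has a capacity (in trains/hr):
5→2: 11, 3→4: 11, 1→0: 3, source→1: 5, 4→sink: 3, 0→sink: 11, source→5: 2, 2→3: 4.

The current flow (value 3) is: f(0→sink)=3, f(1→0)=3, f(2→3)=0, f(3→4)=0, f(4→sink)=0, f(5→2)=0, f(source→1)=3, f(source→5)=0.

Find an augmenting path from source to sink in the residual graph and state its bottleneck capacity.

source→5→2→3→4→sink, bottleneck 2

Residual along source→5→2→3→4→sink: source→5: 2, 5→2: 11, 2→3: 4, 3→4: 11, 4→sink: 3.
Bottleneck = min = 2.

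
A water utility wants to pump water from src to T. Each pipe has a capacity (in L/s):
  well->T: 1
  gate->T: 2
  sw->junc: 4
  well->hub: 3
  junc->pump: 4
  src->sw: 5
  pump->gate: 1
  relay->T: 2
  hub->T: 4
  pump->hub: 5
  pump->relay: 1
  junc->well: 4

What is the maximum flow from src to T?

4

Augment src->sw->junc->well->T: bottleneck 1. Total 1.
Augment src->sw->junc->well->hub->T: bottleneck 3. Total 4.
No augmenting path remains in the residual graph.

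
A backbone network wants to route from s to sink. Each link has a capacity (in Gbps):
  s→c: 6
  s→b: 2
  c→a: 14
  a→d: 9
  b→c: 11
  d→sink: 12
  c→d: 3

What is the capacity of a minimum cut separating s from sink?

Max flow = 8 (via 3 augmenting paths).
In the residual at optimum, the set reachable from s is {s}.
Cut edges: s→b (cap 2), s→c (cap 6). Sum = 8.

8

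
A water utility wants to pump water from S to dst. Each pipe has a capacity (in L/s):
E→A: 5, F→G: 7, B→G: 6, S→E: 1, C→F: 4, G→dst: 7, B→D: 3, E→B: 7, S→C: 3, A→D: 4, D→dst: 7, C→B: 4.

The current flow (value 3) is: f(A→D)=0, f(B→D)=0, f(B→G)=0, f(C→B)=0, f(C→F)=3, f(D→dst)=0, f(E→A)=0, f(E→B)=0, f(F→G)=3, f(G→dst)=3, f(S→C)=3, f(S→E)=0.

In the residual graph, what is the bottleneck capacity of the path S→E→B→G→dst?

Residual capacities along the path: S→E: 1, E→B: 7, B→G: 6, G→dst: 4.
Minimum is 1.

1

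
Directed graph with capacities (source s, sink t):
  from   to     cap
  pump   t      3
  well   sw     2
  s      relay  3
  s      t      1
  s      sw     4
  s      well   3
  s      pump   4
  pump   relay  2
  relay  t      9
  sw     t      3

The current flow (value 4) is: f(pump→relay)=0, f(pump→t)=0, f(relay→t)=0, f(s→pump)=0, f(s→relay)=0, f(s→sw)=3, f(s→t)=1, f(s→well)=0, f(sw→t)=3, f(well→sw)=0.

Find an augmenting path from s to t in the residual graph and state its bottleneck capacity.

Residual along s→pump→t: s→pump: 4, pump→t: 3.
Bottleneck = min = 3.

s→pump→t, bottleneck 3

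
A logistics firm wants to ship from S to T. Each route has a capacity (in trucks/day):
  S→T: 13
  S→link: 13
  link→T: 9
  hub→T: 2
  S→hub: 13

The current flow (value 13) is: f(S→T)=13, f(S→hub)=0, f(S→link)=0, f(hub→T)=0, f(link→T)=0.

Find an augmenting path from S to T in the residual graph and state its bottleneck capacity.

S→link→T, bottleneck 9

Residual along S→link→T: S→link: 13, link→T: 9.
Bottleneck = min = 9.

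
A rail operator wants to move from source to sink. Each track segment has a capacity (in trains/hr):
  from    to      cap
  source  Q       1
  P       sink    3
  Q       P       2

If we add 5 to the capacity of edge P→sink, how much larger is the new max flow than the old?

Original max flow = 1.
Edge P→sink does not cross the min cut (source side {source}), so extra capacity there cannot help.
New max flow = 1. Increase = 0.

0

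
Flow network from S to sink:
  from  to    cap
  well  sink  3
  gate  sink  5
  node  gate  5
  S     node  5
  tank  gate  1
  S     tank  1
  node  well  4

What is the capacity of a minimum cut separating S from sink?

Max flow = 6 (via 3 augmenting paths).
In the residual at optimum, the set reachable from S is {S}.
Cut edges: S->tank (cap 1), S->node (cap 5). Sum = 6.

6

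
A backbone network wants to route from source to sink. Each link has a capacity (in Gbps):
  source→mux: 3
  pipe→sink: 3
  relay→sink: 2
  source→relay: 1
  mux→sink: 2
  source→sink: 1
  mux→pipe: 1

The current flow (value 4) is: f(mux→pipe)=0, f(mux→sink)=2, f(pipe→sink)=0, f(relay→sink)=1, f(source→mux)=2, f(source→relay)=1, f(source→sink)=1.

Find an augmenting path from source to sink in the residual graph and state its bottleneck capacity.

source→mux→pipe→sink, bottleneck 1

Residual along source→mux→pipe→sink: source→mux: 1, mux→pipe: 1, pipe→sink: 3.
Bottleneck = min = 1.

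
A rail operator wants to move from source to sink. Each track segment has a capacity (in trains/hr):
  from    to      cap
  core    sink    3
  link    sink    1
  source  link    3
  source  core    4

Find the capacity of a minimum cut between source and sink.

Max flow = 4 (via 2 augmenting paths).
In the residual at optimum, the set reachable from source is {core, link, source}.
Cut edges: core->sink (cap 3), link->sink (cap 1). Sum = 4.

4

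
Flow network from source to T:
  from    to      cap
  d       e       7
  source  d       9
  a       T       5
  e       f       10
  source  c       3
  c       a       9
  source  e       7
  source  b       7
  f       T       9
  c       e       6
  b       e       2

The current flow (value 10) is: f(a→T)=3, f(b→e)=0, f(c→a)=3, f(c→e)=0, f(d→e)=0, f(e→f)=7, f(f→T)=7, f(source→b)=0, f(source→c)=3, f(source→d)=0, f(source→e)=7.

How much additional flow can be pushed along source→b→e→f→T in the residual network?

2

Residual capacities along the path: source→b: 7, b→e: 2, e→f: 3, f→T: 2.
Minimum is 2.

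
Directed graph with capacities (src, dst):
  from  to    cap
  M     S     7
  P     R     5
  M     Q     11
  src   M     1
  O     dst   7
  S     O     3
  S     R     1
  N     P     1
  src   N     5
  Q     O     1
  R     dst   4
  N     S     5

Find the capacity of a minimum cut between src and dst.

Max flow = 6 (via 4 augmenting paths).
In the residual at optimum, the set reachable from src is {src}.
Cut edges: src->N (cap 5), src->M (cap 1). Sum = 6.

6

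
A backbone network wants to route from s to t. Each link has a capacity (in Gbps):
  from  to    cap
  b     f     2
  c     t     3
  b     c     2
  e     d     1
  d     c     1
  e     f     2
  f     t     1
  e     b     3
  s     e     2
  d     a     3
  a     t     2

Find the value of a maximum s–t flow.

Augment s->e->f->t: bottleneck 1. Total 1.
Augment s->e->b->c->t: bottleneck 1. Total 2.
No augmenting path remains in the residual graph.

2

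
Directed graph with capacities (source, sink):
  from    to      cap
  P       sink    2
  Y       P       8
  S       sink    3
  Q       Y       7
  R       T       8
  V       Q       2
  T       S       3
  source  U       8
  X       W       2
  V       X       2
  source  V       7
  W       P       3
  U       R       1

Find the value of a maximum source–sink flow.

3

Augment source→U→R→T→S→sink: bottleneck 1. Total 1.
Augment source→V→X→W→P→sink: bottleneck 2. Total 3.
No augmenting path remains in the residual graph.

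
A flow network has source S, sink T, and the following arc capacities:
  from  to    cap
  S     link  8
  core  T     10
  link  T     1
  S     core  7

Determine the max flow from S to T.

Augment S→core→T: bottleneck 7. Total 7.
Augment S→link→T: bottleneck 1. Total 8.
No augmenting path remains in the residual graph.

8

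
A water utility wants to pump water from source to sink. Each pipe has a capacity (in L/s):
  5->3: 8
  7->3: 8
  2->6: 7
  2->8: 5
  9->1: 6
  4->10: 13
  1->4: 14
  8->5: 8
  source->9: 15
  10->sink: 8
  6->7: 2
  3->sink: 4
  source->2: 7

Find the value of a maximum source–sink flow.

Augment source->9->1->4->10->sink: bottleneck 6. Total 6.
Augment source->2->6->7->3->sink: bottleneck 2. Total 8.
Augment source->2->8->5->3->sink: bottleneck 2. Total 10.
No augmenting path remains in the residual graph.

10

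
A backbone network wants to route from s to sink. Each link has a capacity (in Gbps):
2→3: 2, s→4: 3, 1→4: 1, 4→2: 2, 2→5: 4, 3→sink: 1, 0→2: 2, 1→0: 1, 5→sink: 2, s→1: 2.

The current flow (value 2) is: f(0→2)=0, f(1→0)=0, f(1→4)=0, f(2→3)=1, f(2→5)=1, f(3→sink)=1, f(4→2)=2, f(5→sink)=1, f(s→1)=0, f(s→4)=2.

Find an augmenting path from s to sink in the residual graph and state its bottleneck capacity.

s→1→0→2→5→sink, bottleneck 1

Residual along s→1→0→2→5→sink: s→1: 2, 1→0: 1, 0→2: 2, 2→5: 3, 5→sink: 1.
Bottleneck = min = 1.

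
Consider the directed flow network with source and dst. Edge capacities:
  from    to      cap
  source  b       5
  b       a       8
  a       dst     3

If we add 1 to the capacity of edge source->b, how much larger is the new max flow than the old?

Original max flow = 3.
Edge source->b does not cross the min cut (source side {a, b, source}), so extra capacity there cannot help.
New max flow = 3. Increase = 0.

0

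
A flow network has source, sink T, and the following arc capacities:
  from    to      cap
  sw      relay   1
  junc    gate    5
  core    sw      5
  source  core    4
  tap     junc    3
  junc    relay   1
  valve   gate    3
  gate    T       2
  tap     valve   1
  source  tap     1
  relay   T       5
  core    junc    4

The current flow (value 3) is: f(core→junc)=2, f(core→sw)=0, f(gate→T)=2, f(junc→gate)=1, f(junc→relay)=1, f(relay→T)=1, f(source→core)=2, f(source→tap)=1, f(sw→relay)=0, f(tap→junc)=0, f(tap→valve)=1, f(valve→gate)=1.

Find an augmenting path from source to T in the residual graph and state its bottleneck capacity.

Residual along source→core→sw→relay→T: source→core: 2, core→sw: 5, sw→relay: 1, relay→T: 4.
Bottleneck = min = 1.

source→core→sw→relay→T, bottleneck 1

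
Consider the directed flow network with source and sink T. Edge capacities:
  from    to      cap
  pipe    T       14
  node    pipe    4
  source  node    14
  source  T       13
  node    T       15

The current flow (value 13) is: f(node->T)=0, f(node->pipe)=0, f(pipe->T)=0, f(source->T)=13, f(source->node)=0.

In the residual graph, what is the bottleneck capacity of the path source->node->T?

14

Residual capacities along the path: source->node: 14, node->T: 15.
Minimum is 14.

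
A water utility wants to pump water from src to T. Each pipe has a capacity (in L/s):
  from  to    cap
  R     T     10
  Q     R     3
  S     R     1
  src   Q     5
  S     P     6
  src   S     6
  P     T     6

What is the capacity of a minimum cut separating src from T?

Max flow = 9 (via 3 augmenting paths).
In the residual at optimum, the set reachable from src is {Q, src}.
Cut edges: src→S (cap 6), Q→R (cap 3). Sum = 9.

9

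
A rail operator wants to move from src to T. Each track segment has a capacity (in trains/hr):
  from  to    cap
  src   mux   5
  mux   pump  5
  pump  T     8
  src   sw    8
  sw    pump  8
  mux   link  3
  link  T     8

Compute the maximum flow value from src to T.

Augment src->mux->link->T: bottleneck 3. Total 3.
Augment src->mux->pump->T: bottleneck 2. Total 5.
Augment src->sw->pump->T: bottleneck 6. Total 11.
No augmenting path remains in the residual graph.

11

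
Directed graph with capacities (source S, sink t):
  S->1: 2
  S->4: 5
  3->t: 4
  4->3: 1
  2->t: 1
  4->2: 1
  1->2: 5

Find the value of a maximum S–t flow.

2

Augment S->1->2->t: bottleneck 1. Total 1.
Augment S->4->3->t: bottleneck 1. Total 2.
No augmenting path remains in the residual graph.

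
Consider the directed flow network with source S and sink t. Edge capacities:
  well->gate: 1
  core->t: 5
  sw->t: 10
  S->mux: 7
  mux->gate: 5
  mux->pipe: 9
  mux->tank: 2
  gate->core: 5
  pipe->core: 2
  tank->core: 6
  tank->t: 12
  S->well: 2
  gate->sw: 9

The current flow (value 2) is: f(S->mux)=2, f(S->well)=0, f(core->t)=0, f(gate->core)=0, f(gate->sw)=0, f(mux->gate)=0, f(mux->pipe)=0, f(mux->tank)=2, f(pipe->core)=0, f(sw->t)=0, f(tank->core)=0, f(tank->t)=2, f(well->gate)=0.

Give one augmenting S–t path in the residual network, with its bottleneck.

S->mux->gate->core->t, bottleneck 5

Residual along S->mux->gate->core->t: S->mux: 5, mux->gate: 5, gate->core: 5, core->t: 5.
Bottleneck = min = 5.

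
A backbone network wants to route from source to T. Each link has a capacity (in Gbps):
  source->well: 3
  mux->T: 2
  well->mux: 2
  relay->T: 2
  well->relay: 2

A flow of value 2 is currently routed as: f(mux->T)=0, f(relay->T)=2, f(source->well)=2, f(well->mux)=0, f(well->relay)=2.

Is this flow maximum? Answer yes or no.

No

Residual path source->well->mux->T has bottleneck 1 > 0.
Pushing 1 along it raises the flow to 3, so the given flow is not maximum.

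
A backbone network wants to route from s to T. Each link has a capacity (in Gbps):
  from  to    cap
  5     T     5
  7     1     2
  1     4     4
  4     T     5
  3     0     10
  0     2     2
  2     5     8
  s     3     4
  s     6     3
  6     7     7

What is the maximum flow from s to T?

Augment s->3->0->2->5->T: bottleneck 2. Total 2.
Augment s->6->7->1->4->T: bottleneck 2. Total 4.
No augmenting path remains in the residual graph.

4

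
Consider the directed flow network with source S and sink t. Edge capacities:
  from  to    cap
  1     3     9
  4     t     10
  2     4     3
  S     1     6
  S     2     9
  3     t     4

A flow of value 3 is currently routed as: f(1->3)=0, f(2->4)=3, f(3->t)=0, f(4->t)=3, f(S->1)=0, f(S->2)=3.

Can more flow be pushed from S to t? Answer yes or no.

Yes

Residual path S->1->3->t has bottleneck 4 > 0.
Pushing 4 along it raises the flow to 7, so the given flow is not maximum.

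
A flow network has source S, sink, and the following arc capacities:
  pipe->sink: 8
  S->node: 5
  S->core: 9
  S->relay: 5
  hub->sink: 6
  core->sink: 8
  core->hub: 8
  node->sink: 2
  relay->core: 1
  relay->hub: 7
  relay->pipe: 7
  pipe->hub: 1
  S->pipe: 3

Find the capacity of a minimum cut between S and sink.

Max flow = 19 (via 5 augmenting paths).
In the residual at optimum, the set reachable from S is {S, node}.
Cut edges: S->relay (cap 5), S->core (cap 9), S->pipe (cap 3), node->sink (cap 2). Sum = 19.

19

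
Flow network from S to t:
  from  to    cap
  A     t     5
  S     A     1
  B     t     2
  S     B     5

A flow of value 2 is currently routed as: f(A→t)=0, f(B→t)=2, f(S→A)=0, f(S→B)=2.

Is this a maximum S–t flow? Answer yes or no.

No

Residual path S→A→t has bottleneck 1 > 0.
Pushing 1 along it raises the flow to 3, so the given flow is not maximum.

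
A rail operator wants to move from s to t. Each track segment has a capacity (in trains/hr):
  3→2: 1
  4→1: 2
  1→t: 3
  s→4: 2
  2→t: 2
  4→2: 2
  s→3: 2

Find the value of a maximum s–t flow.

3

Augment s→4→1→t: bottleneck 2. Total 2.
Augment s→3→2→t: bottleneck 1. Total 3.
No augmenting path remains in the residual graph.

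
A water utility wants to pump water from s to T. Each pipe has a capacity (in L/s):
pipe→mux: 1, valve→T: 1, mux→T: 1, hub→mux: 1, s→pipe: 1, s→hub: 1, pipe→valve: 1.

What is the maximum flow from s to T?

2

Augment s→hub→mux→T: bottleneck 1. Total 1.
Augment s→pipe→valve→T: bottleneck 1. Total 2.
No augmenting path remains in the residual graph.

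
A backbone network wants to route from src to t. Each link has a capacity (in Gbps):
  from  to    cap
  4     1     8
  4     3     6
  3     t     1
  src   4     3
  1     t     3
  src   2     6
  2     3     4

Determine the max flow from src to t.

4

Augment src->2->3->t: bottleneck 1. Total 1.
Augment src->4->1->t: bottleneck 3. Total 4.
No augmenting path remains in the residual graph.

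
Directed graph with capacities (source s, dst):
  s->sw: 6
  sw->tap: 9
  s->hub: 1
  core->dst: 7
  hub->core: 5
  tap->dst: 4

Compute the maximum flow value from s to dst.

5

Augment s->hub->core->dst: bottleneck 1. Total 1.
Augment s->sw->tap->dst: bottleneck 4. Total 5.
No augmenting path remains in the residual graph.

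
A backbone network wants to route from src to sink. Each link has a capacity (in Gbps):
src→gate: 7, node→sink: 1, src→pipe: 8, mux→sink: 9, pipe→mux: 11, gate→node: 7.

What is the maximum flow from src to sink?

Augment src→gate→node→sink: bottleneck 1. Total 1.
Augment src→pipe→mux→sink: bottleneck 8. Total 9.
No augmenting path remains in the residual graph.

9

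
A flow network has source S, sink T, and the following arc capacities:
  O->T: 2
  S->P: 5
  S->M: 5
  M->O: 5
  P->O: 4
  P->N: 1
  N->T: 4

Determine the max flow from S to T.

3

Augment S->P->N->T: bottleneck 1. Total 1.
Augment S->P->O->T: bottleneck 2. Total 3.
No augmenting path remains in the residual graph.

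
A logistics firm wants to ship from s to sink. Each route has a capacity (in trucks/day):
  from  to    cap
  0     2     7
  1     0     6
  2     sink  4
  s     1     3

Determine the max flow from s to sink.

Augment s->1->0->2->sink: bottleneck 3. Total 3.
No augmenting path remains in the residual graph.

3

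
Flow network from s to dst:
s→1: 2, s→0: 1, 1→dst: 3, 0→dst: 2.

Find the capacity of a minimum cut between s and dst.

Max flow = 3 (via 2 augmenting paths).
In the residual at optimum, the set reachable from s is {s}.
Cut edges: s→0 (cap 1), s→1 (cap 2). Sum = 3.

3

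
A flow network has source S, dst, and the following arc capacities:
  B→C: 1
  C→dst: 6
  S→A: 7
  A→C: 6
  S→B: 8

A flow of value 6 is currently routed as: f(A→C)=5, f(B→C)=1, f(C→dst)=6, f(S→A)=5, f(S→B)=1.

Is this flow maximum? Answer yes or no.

Residual reachable from S: {A, B, C, S}; dst is not reachable.
Saturated cut: C→dst with total capacity 6 = current flow value. Flow is maximum.

Yes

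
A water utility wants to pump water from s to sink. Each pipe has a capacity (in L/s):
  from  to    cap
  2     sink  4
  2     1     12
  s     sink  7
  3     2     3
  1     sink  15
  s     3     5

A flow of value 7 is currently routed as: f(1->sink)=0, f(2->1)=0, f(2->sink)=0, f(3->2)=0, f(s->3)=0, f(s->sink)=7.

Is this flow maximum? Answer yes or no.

No

Residual path s->3->2->sink has bottleneck 3 > 0.
Pushing 3 along it raises the flow to 10, so the given flow is not maximum.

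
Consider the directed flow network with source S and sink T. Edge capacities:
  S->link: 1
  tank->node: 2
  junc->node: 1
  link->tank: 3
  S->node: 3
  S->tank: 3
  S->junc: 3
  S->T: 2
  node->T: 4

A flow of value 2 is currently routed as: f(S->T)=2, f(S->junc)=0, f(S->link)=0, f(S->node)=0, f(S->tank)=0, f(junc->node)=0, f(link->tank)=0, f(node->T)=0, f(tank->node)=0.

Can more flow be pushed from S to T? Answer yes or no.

Residual path S->node->T has bottleneck 3 > 0.
Pushing 3 along it raises the flow to 5, so the given flow is not maximum.

Yes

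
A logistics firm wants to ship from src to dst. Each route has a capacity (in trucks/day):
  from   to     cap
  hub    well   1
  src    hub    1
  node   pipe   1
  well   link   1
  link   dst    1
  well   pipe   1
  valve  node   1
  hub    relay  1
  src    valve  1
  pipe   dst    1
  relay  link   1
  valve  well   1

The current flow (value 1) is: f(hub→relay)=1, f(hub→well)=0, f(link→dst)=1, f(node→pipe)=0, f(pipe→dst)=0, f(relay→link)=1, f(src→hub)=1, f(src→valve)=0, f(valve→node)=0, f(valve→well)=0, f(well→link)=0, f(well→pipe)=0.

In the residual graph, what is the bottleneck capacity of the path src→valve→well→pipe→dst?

Residual capacities along the path: src→valve: 1, valve→well: 1, well→pipe: 1, pipe→dst: 1.
Minimum is 1.

1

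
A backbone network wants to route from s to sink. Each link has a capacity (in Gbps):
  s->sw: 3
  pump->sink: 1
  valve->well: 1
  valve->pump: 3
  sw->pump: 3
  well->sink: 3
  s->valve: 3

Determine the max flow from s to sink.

2

Augment s->valve->well->sink: bottleneck 1. Total 1.
Augment s->valve->pump->sink: bottleneck 1. Total 2.
No augmenting path remains in the residual graph.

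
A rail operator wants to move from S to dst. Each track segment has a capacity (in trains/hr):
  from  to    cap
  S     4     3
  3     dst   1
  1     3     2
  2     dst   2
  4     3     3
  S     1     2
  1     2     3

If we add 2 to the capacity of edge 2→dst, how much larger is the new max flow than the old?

0

Original max flow = 3.
Edge 2→dst does not cross the min cut (source side {3, 4, S}), so extra capacity there cannot help.
New max flow = 3. Increase = 0.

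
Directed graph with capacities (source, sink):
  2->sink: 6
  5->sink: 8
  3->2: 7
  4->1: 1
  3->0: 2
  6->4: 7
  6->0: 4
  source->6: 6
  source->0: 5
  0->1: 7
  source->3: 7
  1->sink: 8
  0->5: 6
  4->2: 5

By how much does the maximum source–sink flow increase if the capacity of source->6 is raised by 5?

0

Original max flow = 18.
Even with extra capacity on source->6, another cut of capacity 18 remains binding.
New max flow = 18. Increase = 0.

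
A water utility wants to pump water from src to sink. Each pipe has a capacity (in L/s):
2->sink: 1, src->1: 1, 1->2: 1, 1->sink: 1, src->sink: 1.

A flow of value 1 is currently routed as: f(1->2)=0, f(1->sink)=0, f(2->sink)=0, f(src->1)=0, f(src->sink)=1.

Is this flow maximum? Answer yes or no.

Residual path src->1->sink has bottleneck 1 > 0.
Pushing 1 along it raises the flow to 2, so the given flow is not maximum.

No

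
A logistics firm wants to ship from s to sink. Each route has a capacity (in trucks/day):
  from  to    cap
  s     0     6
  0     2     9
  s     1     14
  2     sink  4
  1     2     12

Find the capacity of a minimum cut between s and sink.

Max flow = 4 (via 1 augmenting path).
In the residual at optimum, the set reachable from s is {0, 1, 2, s}.
Cut edges: 2→sink (cap 4). Sum = 4.

4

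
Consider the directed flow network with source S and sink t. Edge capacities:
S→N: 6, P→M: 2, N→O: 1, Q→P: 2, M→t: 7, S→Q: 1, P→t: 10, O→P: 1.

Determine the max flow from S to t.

Augment S→Q→P→t: bottleneck 1. Total 1.
Augment S→N→O→P→t: bottleneck 1. Total 2.
No augmenting path remains in the residual graph.

2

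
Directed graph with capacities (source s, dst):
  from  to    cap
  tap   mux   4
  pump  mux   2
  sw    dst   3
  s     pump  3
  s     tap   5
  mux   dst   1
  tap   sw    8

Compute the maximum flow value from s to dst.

4

Augment s→pump→mux→dst: bottleneck 1. Total 1.
Augment s→tap→sw→dst: bottleneck 3. Total 4.
No augmenting path remains in the residual graph.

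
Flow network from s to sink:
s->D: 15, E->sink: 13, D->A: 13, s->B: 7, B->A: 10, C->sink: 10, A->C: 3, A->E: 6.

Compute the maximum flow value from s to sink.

Augment s->B->A->C->sink: bottleneck 3. Total 3.
Augment s->B->A->E->sink: bottleneck 4. Total 7.
Augment s->D->A->E->sink: bottleneck 2. Total 9.
No augmenting path remains in the residual graph.

9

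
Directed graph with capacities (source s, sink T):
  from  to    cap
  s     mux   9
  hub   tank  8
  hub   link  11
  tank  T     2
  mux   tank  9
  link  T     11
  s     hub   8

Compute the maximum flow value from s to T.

Augment s->mux->tank->T: bottleneck 2. Total 2.
Augment s->hub->link->T: bottleneck 8. Total 10.
No augmenting path remains in the residual graph.

10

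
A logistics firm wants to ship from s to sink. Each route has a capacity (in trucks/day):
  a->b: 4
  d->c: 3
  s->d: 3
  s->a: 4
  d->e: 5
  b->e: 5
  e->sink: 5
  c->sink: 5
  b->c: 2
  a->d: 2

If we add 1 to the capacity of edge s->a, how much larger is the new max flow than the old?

1

Original max flow = 7.
After raising cap(s->a), augmenting paths through that edge carry 1 more unit.
New max flow = 8. Increase = 1.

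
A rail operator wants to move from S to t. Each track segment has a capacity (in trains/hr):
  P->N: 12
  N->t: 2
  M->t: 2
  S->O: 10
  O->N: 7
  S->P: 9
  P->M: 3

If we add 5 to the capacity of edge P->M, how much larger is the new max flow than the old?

Original max flow = 4.
Edge P->M does not cross the min cut (source side {M, N, O, P, S}), so extra capacity there cannot help.
New max flow = 4. Increase = 0.

0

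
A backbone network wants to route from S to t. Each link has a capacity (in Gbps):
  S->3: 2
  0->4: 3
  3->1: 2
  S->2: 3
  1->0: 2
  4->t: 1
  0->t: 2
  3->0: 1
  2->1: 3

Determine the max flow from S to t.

Augment S->3->0->t: bottleneck 1. Total 1.
Augment S->2->1->0->t: bottleneck 1. Total 2.
Augment S->2->1->0->4->t: bottleneck 1. Total 3.
No augmenting path remains in the residual graph.

3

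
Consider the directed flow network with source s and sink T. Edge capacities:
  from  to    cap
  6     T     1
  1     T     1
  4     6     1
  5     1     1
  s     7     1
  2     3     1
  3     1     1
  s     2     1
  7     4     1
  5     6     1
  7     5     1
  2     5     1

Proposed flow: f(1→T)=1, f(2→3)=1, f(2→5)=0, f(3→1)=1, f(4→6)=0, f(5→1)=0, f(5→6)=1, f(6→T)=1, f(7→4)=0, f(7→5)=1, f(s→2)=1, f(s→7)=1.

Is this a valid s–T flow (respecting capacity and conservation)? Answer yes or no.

Every edge has 0 ≤ f(e) ≤ cap(e).
At each intermediate node, inflow equals outflow.

Yes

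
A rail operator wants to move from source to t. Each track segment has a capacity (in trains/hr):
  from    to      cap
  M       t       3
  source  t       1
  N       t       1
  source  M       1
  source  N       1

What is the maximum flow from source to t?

Augment source->t: bottleneck 1. Total 1.
Augment source->M->t: bottleneck 1. Total 2.
Augment source->N->t: bottleneck 1. Total 3.
No augmenting path remains in the residual graph.

3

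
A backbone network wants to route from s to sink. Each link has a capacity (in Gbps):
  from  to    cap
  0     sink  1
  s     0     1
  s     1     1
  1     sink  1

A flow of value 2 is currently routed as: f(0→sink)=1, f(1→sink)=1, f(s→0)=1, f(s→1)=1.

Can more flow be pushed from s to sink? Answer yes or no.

No

Residual reachable from s: {s}; sink is not reachable.
Saturated cut: s→1, s→0 with total capacity 2 = current flow value. Flow is maximum.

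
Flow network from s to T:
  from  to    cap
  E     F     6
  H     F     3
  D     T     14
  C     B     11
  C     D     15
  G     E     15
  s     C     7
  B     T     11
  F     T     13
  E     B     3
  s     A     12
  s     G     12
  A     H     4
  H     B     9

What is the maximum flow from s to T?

20

Augment s→C→B→T: bottleneck 7. Total 7.
Augment s→G→E→B→T: bottleneck 3. Total 10.
Augment s→G→E→F→T: bottleneck 6. Total 16.
Augment s→A→H→B→T: bottleneck 1. Total 17.
Augment s→A→H→F→T: bottleneck 3. Total 20.
No augmenting path remains in the residual graph.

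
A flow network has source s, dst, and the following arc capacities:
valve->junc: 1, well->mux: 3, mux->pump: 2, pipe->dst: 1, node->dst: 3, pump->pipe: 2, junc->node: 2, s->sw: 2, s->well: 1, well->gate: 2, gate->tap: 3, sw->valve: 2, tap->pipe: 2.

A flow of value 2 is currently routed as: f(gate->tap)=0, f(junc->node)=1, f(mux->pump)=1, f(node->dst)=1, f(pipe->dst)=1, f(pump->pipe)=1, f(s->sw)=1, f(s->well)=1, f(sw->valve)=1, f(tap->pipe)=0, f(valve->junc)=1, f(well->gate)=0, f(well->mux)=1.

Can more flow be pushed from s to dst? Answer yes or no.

No

Residual reachable from s: {s, sw, valve}; dst is not reachable.
Saturated cut: valve->junc, s->well with total capacity 2 = current flow value. Flow is maximum.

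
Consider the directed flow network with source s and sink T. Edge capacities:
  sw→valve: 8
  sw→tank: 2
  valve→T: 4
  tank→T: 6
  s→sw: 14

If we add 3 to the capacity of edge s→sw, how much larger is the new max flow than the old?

0

Original max flow = 6.
Edge s→sw does not cross the min cut (source side {s, sw, valve}), so extra capacity there cannot help.
New max flow = 6. Increase = 0.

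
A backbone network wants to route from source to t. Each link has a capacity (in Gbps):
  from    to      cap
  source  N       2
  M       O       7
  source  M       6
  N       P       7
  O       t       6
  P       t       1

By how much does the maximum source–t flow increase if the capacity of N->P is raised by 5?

Original max flow = 7.
Edge N->P does not cross the min cut (source side {N, P, source}), so extra capacity there cannot help.
New max flow = 7. Increase = 0.

0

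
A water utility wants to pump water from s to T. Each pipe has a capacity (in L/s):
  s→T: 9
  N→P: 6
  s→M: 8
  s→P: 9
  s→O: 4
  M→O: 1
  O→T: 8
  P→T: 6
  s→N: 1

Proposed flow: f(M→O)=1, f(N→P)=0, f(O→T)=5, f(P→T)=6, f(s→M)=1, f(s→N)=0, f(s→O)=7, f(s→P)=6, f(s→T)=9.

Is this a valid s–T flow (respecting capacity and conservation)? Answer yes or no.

Capacity violated on s→O: flow 7 > capacity 4.

No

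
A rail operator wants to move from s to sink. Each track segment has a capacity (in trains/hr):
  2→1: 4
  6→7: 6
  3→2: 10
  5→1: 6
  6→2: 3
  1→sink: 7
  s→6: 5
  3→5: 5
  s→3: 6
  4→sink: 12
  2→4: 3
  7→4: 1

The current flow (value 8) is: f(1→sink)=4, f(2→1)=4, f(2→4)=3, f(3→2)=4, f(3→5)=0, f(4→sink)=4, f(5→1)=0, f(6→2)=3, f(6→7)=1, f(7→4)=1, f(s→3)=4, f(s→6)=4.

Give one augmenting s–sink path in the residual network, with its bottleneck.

s→3→5→1→sink, bottleneck 2

Residual along s→3→5→1→sink: s→3: 2, 3→5: 5, 5→1: 6, 1→sink: 3.
Bottleneck = min = 2.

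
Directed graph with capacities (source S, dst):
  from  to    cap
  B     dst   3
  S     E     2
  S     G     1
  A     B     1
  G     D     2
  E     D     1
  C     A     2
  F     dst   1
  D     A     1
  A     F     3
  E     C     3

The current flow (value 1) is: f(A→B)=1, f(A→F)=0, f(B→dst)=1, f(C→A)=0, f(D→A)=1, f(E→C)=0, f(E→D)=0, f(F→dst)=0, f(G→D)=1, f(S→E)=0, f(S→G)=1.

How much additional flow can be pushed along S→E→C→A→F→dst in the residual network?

1

Residual capacities along the path: S→E: 2, E→C: 3, C→A: 2, A→F: 3, F→dst: 1.
Minimum is 1.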